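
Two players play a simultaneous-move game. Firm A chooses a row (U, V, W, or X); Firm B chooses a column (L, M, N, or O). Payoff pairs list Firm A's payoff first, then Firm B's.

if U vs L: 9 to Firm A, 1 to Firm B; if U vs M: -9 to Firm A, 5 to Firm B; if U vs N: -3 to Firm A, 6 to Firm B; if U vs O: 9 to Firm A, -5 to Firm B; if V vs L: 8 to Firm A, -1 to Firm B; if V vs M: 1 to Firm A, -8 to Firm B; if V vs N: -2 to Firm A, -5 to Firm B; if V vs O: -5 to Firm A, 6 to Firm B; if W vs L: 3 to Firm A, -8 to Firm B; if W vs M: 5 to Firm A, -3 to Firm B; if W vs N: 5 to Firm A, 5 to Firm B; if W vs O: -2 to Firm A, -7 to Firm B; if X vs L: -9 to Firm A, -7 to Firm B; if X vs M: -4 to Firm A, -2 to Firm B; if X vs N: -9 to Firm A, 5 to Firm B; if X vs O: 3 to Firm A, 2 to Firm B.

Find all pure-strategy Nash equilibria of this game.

(W, N)

A profile is a Nash equilibrium when each player is best-responding to the other.
Firm A's best responses — vs L: U (payoff 9); vs M: W (payoff 5); vs N: W (payoff 5); vs O: U (payoff 9).
Firm B's best responses — vs U: N (payoff 6); vs V: O (payoff 6); vs W: N (payoff 5); vs X: N (payoff 5).
The only mutual best response is (W, N); neither player gains by switching there.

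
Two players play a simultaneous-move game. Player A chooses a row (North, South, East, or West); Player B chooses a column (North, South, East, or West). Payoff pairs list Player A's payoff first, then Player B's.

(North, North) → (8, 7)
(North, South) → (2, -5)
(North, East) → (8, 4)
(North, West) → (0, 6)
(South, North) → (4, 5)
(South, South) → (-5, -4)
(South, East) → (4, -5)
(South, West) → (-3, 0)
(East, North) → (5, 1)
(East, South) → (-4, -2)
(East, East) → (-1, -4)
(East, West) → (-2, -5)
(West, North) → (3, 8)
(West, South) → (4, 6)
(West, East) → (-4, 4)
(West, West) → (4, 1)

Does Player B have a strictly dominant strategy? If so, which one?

Check whether one of Player B's strategies beats all alternatives regardless of what the opponent does.
North strictly dominates: vs North: 7 > each of {-5, 4, 6}; vs South: 5 > each of {-4, -5, 0}; vs East: 1 > each of {-2, -4, -5}; vs West: 8 > each of {6, 4, 1}.

North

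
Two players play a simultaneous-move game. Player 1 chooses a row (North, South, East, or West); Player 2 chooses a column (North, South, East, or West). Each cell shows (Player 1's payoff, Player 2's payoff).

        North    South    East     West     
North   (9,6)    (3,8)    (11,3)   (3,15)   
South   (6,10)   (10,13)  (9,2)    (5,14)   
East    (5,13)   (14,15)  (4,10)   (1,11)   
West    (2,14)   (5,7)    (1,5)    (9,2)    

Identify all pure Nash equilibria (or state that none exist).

Check mutual best responses: a cell is a NE iff neither player can gain by unilaterally deviating.
Player 1's best responses — vs North: North (payoff 9); vs South: East (payoff 14); vs East: North (payoff 11); vs West: West (payoff 9).
Player 2's best responses — vs North: West (payoff 15); vs South: West (payoff 14); vs East: South (payoff 15); vs West: North (payoff 14).
The only mutual best response is (East, South); neither player gains by switching there.

(East, South)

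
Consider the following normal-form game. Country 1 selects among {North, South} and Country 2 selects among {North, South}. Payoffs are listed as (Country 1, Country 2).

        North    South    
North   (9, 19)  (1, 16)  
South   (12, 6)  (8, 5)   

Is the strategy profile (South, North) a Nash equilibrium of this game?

Holding Country 2 at North: Country 1 gets 12 from South, versus 9 from North. No profitable deviation for Country 1.
Holding Country 1 at South: Country 2 gets 6 from North, versus 5 from South. No profitable deviation for Country 2 either.

Yes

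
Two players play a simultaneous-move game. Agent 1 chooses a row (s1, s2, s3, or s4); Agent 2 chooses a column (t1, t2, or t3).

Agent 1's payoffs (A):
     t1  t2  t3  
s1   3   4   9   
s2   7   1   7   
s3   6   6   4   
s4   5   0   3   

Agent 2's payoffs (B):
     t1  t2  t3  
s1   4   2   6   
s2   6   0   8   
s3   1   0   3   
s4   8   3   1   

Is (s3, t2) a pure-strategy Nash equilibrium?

Holding Agent 2 at t2: Agent 1 gets 6 from s3, versus 4 from s1, 1 from s2, 0 from s4. No profitable deviation for Agent 1.
Holding Agent 1 at s3: Agent 2 gets 0 from t2 but could get 3 by switching to t3. Agent 2 has a profitable deviation.

No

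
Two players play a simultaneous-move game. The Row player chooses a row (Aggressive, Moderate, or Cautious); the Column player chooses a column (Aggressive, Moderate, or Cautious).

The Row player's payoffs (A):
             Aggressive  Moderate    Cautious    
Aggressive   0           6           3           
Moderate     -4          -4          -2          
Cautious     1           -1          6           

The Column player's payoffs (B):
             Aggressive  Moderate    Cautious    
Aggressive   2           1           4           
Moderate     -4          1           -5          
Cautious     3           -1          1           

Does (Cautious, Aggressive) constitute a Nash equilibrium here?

Yes

Holding the Column player at Aggressive: the Row player gets 1 from Cautious, versus 0 from Aggressive, -4 from Moderate. No profitable deviation for the Row player.
Holding the Row player at Cautious: the Column player gets 3 from Aggressive, versus -1 from Moderate, 1 from Cautious. No profitable deviation for the Column player either.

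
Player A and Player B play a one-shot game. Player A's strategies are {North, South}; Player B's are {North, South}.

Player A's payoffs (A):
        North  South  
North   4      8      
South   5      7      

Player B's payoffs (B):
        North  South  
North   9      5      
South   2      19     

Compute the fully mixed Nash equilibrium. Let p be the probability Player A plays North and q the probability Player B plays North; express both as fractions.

In a mixed NE each player is indifferent between their pure strategies, so the opponent's mix sets the indifference.
Player B indifferent between North and South: p·9 + (1−p)·2 = p·5 + (1−p)·19 ⟹ 2 + 7p = 19 + (-14)p ⟹ p = 17/21.
Player A indifferent between North and South: q·4 + (1−q)·8 = q·5 + (1−q)·7 ⟹ 8 + (-4)q = 7 + (-2)q ⟹ q = 1/2.

p = 17/21, q = 1/2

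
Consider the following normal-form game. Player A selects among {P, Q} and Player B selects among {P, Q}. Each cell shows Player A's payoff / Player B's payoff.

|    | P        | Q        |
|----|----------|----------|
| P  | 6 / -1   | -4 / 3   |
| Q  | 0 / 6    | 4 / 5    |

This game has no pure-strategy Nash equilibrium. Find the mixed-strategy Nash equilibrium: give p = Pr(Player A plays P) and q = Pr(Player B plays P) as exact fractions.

p = 1/5, q = 4/7

In a mixed NE each player is indifferent between their pure strategies, so the opponent's mix sets the indifference.
Player B indifferent between P and Q: p·(-1) + (1−p)·6 = p·3 + (1−p)·5 ⟹ 6 + (-7)p = 5 + (-2)p ⟹ p = 1/5.
Player A indifferent between P and Q: q·6 + (1−q)·(-4) = q·0 + (1−q)·4 ⟹ (-4) + 10q = 4 + (-4)q ⟹ q = 4/7.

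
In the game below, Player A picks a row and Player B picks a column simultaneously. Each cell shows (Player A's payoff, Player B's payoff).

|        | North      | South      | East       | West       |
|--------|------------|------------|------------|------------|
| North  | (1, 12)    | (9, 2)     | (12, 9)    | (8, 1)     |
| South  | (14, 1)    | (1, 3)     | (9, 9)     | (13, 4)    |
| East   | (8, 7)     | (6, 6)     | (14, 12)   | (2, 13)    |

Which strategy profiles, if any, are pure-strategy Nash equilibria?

There is no pure-strategy Nash equilibrium

Check mutual best responses: a cell is a NE iff neither player can gain by unilaterally deviating.
Player A's best responses — vs North: South (payoff 14); vs South: North (payoff 9); vs East: East (payoff 14); vs West: South (payoff 13).
Player B's best responses — vs North: North (payoff 12); vs South: East (payoff 9); vs East: West (payoff 13).
No cell has both players best-responding. For instance, Player A's best reply to West is South, but against South Player B prefers East over West.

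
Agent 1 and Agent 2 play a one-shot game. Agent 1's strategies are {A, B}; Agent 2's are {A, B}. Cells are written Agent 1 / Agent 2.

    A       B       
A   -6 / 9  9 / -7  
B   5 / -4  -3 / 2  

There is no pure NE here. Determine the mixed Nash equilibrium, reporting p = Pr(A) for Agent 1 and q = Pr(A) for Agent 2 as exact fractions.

p = 3/11, q = 12/23

In a mixed NE each player is indifferent between their pure strategies, so the opponent's mix sets the indifference.
Agent 2 indifferent between A and B: p·9 + (1−p)·(-4) = p·(-7) + (1−p)·2 ⟹ (-4) + 13p = 2 + (-9)p ⟹ p = 3/11.
Agent 1 indifferent between A and B: q·(-6) + (1−q)·9 = q·5 + (1−q)·(-3) ⟹ 9 + (-15)q = (-3) + 8q ⟹ q = 12/23.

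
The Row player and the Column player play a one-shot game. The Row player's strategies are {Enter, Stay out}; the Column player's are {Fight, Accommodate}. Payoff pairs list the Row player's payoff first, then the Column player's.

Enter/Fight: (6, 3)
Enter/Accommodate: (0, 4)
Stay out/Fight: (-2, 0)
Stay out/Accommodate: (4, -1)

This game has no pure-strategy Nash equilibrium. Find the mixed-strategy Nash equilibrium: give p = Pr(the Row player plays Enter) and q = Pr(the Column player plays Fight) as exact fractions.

In a mixed NE each player is indifferent between their pure strategies, so the opponent's mix sets the indifference.
The Column player indifferent between Fight and Accommodate: p·3 + (1−p)·0 = p·4 + (1−p)·(-1) ⟹ 0 + 3p = (-1) + 5p ⟹ p = 1/2.
The Row player indifferent between Enter and Stay out: q·6 + (1−q)·0 = q·(-2) + (1−q)·4 ⟹ 0 + 6q = 4 + (-6)q ⟹ q = 1/3.

p = 1/2, q = 1/3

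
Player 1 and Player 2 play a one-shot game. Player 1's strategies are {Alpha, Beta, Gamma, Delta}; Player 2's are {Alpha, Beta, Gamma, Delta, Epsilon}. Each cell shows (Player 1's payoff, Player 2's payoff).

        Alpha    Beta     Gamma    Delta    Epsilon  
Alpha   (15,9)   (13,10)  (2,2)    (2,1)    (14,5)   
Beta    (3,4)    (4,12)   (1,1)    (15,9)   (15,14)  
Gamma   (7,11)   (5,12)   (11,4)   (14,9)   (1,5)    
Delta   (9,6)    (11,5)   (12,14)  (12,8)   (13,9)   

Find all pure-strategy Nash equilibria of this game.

A profile is a Nash equilibrium when each player is best-responding to the other.
Player 1's best responses — vs Alpha: Alpha (payoff 15); vs Beta: Alpha (payoff 13); vs Gamma: Delta (payoff 12); vs Delta: Beta (payoff 15); vs Epsilon: Beta (payoff 15).
Player 2's best responses — vs Alpha: Beta (payoff 10); vs Beta: Epsilon (payoff 14); vs Gamma: Beta (payoff 12); vs Delta: Gamma (payoff 14).
Mutual best responses occur at (Alpha, Beta), (Beta, Epsilon), and (Delta, Gamma); at each, neither player gains by switching.

(Alpha, Beta), (Beta, Epsilon), and (Delta, Gamma)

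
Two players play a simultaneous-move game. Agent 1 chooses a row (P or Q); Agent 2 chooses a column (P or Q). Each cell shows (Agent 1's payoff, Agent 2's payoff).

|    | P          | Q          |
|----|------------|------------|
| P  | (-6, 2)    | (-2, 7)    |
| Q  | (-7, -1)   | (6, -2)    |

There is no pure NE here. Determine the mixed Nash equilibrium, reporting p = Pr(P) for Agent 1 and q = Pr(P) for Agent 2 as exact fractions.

p = 1/6, q = 8/9

Each player's mixing probability is pinned down by making the *other* player indifferent.
Agent 2 indifferent between P and Q: p·2 + (1−p)·(-1) = p·7 + (1−p)·(-2) ⟹ (-1) + 3p = (-2) + 9p ⟹ p = 1/6.
Agent 1 indifferent between P and Q: q·(-6) + (1−q)·(-2) = q·(-7) + (1−q)·6 ⟹ (-2) + (-4)q = 6 + (-13)q ⟹ q = 8/9.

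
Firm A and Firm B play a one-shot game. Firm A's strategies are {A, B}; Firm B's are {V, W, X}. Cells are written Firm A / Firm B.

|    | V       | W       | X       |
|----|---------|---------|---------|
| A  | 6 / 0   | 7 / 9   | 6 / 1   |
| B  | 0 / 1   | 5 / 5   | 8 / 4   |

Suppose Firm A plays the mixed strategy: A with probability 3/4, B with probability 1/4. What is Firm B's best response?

W

Firm B's best reply maximizes expected payoff against the mix.
V: (3/4)·0 + (1/4)·1 = 1/4
W: (3/4)·9 + (1/4)·5 = 8
X: (3/4)·1 + (1/4)·4 = 7/4
Highest expected payoff is 8, from W.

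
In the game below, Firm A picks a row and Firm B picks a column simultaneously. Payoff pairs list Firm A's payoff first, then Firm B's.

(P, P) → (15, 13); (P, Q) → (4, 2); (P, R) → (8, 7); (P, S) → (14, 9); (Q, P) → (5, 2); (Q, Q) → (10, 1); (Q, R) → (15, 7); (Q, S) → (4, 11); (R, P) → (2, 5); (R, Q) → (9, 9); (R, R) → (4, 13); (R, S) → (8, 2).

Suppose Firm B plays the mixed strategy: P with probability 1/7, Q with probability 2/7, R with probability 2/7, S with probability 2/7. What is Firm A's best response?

Firm A's best reply maximizes expected payoff against the mix.
P: (1/7)·15 + (2/7)·4 + (2/7)·8 + (2/7)·14 = 67/7
Q: (1/7)·5 + (2/7)·10 + (2/7)·15 + (2/7)·4 = 9
R: (1/7)·2 + (2/7)·9 + (2/7)·4 + (2/7)·8 = 44/7
Highest expected payoff is 67/7, from P.

P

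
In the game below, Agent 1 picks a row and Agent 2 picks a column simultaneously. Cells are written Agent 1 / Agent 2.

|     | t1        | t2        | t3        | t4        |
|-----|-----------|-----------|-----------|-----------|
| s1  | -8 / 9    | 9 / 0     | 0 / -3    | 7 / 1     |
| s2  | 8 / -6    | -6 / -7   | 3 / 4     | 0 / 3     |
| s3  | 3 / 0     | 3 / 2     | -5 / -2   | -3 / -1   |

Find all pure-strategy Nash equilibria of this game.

(s2, t3)

Check mutual best responses: a cell is a NE iff neither player can gain by unilaterally deviating.
Agent 1's best responses — vs t1: s2 (payoff 8); vs t2: s1 (payoff 9); vs t3: s2 (payoff 3); vs t4: s1 (payoff 7).
Agent 2's best responses — vs s1: t1 (payoff 9); vs s2: t3 (payoff 4); vs s3: t2 (payoff 2).
The only mutual best response is (s2, t3); neither player gains by switching there.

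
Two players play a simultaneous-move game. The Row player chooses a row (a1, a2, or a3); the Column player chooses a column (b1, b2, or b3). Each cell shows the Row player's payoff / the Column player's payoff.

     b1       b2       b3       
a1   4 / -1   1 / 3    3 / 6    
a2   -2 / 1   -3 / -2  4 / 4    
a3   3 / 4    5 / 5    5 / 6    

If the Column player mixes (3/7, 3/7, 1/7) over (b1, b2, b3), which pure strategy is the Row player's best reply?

The Row player's best reply maximizes expected payoff against the mix.
a1: (3/7)·4 + (3/7)·1 + (1/7)·3 = 18/7
a2: (3/7)·(-2) + (3/7)·(-3) + (1/7)·4 = -11/7
a3: (3/7)·3 + (3/7)·5 + (1/7)·5 = 29/7
Highest expected payoff is 29/7, from a3.

a3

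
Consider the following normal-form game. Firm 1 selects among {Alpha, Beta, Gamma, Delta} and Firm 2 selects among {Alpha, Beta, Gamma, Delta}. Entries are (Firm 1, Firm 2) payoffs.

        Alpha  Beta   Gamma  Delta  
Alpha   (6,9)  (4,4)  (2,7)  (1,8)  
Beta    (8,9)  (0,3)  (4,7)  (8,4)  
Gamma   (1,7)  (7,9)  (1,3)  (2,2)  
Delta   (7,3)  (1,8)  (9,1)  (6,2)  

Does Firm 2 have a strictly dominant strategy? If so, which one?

None

Check whether one of Firm 2's strategies beats all alternatives regardless of what the opponent does.
Alpha is not dominant: against Gamma, Beta gives 9 > 7.
Beta is not dominant: against Alpha, Alpha gives 9 > 4.
Gamma is not dominant: against Alpha, Alpha gives 9 > 7.
Delta is not dominant: against Alpha, Alpha gives 9 > 8.
No single strategy is best against every opponent action.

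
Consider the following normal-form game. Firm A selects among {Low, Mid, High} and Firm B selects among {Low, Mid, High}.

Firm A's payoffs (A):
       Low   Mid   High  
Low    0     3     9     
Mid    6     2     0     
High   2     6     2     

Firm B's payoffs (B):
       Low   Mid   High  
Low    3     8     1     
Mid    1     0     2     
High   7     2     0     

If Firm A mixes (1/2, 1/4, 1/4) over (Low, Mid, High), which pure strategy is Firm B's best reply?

Mid

Compute Firm B's expected payoff from each pure strategy against the given mix.
Low: (1/2)·3 + (1/4)·1 + (1/4)·7 = 7/2
Mid: (1/2)·8 + (1/4)·0 + (1/4)·2 = 9/2
High: (1/2)·1 + (1/4)·2 + (1/4)·0 = 1
Highest expected payoff is 9/2, from Mid.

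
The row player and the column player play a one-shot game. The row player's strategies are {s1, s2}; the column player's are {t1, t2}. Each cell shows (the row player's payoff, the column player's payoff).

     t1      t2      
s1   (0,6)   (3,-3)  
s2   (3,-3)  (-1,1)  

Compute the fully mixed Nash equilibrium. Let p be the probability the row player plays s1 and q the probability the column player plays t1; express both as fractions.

p = 4/13, q = 4/7

Each player's mixing probability is pinned down by making the *other* player indifferent.
The column player indifferent between t1 and t2: p·6 + (1−p)·(-3) = p·(-3) + (1−p)·1 ⟹ (-3) + 9p = 1 + (-4)p ⟹ p = 4/13.
The row player indifferent between s1 and s2: q·0 + (1−q)·3 = q·3 + (1−q)·(-1) ⟹ 3 + (-3)q = (-1) + 4q ⟹ q = 4/7.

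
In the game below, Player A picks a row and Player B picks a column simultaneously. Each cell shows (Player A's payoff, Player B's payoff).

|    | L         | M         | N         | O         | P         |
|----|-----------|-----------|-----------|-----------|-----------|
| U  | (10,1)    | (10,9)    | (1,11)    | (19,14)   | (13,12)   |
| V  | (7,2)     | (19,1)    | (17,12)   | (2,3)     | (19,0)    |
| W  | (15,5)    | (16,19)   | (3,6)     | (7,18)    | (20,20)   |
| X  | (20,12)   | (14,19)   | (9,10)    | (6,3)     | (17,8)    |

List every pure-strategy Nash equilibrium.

(U, O), (V, N), and (W, P)

Find each player's best response to every opponent strategy; NE are the intersections.
Player A's best responses — vs L: X (payoff 20); vs M: V (payoff 19); vs N: V (payoff 17); vs O: U (payoff 19); vs P: W (payoff 20).
Player B's best responses — vs U: O (payoff 14); vs V: N (payoff 12); vs W: P (payoff 20); vs X: M (payoff 19).
Mutual best responses occur at (U, O), (V, N), and (W, P); at each, neither player gains by switching.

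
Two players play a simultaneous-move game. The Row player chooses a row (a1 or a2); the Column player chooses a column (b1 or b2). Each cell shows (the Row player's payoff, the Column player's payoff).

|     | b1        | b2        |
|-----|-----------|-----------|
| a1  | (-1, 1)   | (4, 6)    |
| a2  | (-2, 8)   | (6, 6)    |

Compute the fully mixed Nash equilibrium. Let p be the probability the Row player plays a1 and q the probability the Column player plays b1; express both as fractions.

Each player's mixing probability is pinned down by making the *other* player indifferent.
The Column player indifferent between b1 and b2: p·1 + (1−p)·8 = p·6 + (1−p)·6 ⟹ 8 + (-7)p = 6 + 0p ⟹ p = 2/7.
The Row player indifferent between a1 and a2: q·(-1) + (1−q)·4 = q·(-2) + (1−q)·6 ⟹ 4 + (-5)q = 6 + (-8)q ⟹ q = 2/3.

p = 2/7, q = 2/3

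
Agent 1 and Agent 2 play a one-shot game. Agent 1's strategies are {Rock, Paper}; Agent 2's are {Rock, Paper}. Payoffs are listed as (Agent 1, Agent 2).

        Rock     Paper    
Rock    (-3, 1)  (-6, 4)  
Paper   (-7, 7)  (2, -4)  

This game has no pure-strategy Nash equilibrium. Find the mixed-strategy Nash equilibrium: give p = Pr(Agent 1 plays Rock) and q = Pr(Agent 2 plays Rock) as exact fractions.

p = 11/14, q = 2/3

Each player's mixing probability is pinned down by making the *other* player indifferent.
Agent 2 indifferent between Rock and Paper: p·1 + (1−p)·7 = p·4 + (1−p)·(-4) ⟹ 7 + (-6)p = (-4) + 8p ⟹ p = 11/14.
Agent 1 indifferent between Rock and Paper: q·(-3) + (1−q)·(-6) = q·(-7) + (1−q)·2 ⟹ (-6) + 3q = 2 + (-9)q ⟹ q = 2/3.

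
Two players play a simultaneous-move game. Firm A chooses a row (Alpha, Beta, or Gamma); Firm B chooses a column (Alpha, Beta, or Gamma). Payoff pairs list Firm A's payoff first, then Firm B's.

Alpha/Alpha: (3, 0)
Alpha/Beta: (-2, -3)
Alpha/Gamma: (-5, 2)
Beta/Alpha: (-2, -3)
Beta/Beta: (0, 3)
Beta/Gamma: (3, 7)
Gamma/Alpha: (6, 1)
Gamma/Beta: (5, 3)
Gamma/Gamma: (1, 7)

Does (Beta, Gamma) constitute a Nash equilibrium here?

Yes

Holding Firm B at Gamma: Firm A gets 3 from Beta, versus -5 from Alpha, 1 from Gamma. No profitable deviation for Firm A.
Holding Firm A at Beta: Firm B gets 7 from Gamma, versus -3 from Alpha, 3 from Beta. No profitable deviation for Firm B either.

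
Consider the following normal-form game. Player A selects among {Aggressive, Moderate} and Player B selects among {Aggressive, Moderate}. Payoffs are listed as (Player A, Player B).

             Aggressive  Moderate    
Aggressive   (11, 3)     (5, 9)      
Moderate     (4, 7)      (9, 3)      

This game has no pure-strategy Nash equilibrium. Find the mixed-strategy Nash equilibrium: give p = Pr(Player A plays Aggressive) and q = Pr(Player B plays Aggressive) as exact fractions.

p = 2/5, q = 4/11

Each player's mixing probability is pinned down by making the *other* player indifferent.
Player B indifferent between Aggressive and Moderate: p·3 + (1−p)·7 = p·9 + (1−p)·3 ⟹ 7 + (-4)p = 3 + 6p ⟹ p = 2/5.
Player A indifferent between Aggressive and Moderate: q·11 + (1−q)·5 = q·4 + (1−q)·9 ⟹ 5 + 6q = 9 + (-5)q ⟹ q = 4/11.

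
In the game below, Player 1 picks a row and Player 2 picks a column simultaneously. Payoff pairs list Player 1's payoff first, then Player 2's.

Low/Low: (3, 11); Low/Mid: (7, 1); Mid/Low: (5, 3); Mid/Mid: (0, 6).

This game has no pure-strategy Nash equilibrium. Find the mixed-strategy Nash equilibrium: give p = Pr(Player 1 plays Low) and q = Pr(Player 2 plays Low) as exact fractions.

p = 3/13, q = 7/9

In a mixed NE each player is indifferent between their pure strategies, so the opponent's mix sets the indifference.
Player 2 indifferent between Low and Mid: p·11 + (1−p)·3 = p·1 + (1−p)·6 ⟹ 3 + 8p = 6 + (-5)p ⟹ p = 3/13.
Player 1 indifferent between Low and Mid: q·3 + (1−q)·7 = q·5 + (1−q)·0 ⟹ 7 + (-4)q = 0 + 5q ⟹ q = 7/9.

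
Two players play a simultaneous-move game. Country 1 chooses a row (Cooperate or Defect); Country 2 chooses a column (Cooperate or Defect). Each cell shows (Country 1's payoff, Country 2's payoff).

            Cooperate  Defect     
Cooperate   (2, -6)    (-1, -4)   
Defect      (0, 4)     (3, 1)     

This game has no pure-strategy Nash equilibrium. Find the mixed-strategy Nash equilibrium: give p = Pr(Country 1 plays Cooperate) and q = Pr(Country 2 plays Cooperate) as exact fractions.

p = 3/5, q = 2/3

Each player's mixing probability is pinned down by making the *other* player indifferent.
Country 2 indifferent between Cooperate and Defect: p·(-6) + (1−p)·4 = p·(-4) + (1−p)·1 ⟹ 4 + (-10)p = 1 + (-5)p ⟹ p = 3/5.
Country 1 indifferent between Cooperate and Defect: q·2 + (1−q)·(-1) = q·0 + (1−q)·3 ⟹ (-1) + 3q = 3 + (-3)q ⟹ q = 2/3.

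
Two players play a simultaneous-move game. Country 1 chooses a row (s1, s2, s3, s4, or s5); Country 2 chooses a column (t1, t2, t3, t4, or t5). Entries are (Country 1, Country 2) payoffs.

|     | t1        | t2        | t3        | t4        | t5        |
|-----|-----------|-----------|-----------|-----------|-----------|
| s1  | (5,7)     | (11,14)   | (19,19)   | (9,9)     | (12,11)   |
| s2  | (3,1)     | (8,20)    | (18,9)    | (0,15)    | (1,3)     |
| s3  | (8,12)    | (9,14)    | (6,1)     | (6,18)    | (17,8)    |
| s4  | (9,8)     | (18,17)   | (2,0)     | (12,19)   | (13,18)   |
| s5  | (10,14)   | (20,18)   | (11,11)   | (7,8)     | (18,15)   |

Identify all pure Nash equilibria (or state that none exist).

A profile is a Nash equilibrium when each player is best-responding to the other.
Country 1's best responses — vs t1: s5 (payoff 10); vs t2: s5 (payoff 20); vs t3: s1 (payoff 19); vs t4: s4 (payoff 12); vs t5: s5 (payoff 18).
Country 2's best responses — vs s1: t3 (payoff 19); vs s2: t2 (payoff 20); vs s3: t4 (payoff 18); vs s4: t4 (payoff 19); vs s5: t2 (payoff 18).
Mutual best responses occur at (s1, t3), (s4, t4), and (s5, t2); at each, neither player gains by switching.

(s1, t3), (s4, t4), and (s5, t2)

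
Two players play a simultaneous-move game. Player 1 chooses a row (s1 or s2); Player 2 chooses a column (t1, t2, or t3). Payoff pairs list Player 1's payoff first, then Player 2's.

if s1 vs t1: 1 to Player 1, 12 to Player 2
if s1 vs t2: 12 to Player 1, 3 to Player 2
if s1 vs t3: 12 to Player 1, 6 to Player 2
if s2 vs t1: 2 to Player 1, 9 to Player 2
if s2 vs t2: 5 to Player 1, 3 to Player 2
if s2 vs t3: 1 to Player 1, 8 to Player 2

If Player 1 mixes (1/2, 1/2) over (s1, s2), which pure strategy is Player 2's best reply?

Compute Player 2's expected payoff from each pure strategy against the given mix.
t1: (1/2)·12 + (1/2)·9 = 21/2
t2: (1/2)·3 + (1/2)·3 = 3
t3: (1/2)·6 + (1/2)·8 = 7
Highest expected payoff is 21/2, from t1.

t1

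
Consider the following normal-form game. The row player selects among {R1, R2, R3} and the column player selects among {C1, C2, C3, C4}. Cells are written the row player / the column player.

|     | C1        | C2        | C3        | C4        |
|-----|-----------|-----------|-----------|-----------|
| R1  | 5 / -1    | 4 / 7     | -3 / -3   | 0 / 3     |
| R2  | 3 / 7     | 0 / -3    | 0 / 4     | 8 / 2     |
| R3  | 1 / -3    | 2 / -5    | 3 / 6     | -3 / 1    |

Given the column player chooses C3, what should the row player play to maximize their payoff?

With the column player fixed at C3, the row player's payoffs are: R1 → -3, R2 → 0, R3 → 3.
The maximum is 3, achieved by R3.

R3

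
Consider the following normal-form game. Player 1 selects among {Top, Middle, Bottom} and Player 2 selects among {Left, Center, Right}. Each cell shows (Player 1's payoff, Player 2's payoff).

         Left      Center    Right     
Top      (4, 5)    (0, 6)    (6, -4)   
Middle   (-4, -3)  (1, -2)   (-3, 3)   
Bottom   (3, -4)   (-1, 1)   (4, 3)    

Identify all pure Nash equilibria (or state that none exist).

None

Check mutual best responses: a cell is a NE iff neither player can gain by unilaterally deviating.
Player 1's best responses — vs Left: Top (payoff 4); vs Center: Middle (payoff 1); vs Right: Top (payoff 6).
Player 2's best responses — vs Top: Center (payoff 6); vs Middle: Right (payoff 3); vs Bottom: Right (payoff 3).
No cell has both players best-responding. For instance, Player 1's best reply to Right is Top, but against Top Player 2 prefers Center over Right.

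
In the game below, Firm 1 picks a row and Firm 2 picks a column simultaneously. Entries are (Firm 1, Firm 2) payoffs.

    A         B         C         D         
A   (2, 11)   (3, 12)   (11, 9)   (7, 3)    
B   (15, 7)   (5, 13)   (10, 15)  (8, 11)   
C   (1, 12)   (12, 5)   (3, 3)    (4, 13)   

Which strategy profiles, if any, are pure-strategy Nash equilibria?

No pure-strategy Nash equilibrium

A profile is a Nash equilibrium when each player is best-responding to the other.
Firm 1's best responses — vs A: B (payoff 15); vs B: C (payoff 12); vs C: A (payoff 11); vs D: B (payoff 8).
Firm 2's best responses — vs A: B (payoff 12); vs B: C (payoff 15); vs C: D (payoff 13).
No cell has both players best-responding. For instance, Firm 1's best reply to A is B, but against B Firm 2 prefers C over A.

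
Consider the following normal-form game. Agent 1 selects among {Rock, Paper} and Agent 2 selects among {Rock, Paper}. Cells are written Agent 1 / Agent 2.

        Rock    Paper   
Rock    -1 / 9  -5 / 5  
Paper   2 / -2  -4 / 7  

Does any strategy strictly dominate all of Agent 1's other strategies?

Paper

Check whether one of Agent 1's strategies beats all alternatives regardless of what the opponent does.
Paper strictly dominates: vs Rock: 2 > -1; vs Paper: -4 > -5.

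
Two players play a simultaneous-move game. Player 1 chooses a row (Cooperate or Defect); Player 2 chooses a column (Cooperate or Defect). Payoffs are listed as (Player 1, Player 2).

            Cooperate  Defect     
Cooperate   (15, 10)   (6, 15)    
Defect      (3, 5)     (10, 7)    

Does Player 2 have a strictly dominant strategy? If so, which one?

A strategy is strictly dominant if it gives Player 2 a strictly higher payoff than every other strategy, against every choice by the opponent.
Defect strictly dominates: vs Cooperate: 15 > 10; vs Defect: 7 > 5.

Defect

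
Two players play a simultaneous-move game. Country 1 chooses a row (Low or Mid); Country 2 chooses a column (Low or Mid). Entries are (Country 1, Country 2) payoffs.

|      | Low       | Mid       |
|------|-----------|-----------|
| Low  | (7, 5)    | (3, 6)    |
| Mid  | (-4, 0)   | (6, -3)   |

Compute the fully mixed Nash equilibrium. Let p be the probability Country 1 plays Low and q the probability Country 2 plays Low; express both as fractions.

In a mixed NE each player is indifferent between their pure strategies, so the opponent's mix sets the indifference.
Country 2 indifferent between Low and Mid: p·5 + (1−p)·0 = p·6 + (1−p)·(-3) ⟹ 0 + 5p = (-3) + 9p ⟹ p = 3/4.
Country 1 indifferent between Low and Mid: q·7 + (1−q)·3 = q·(-4) + (1−q)·6 ⟹ 3 + 4q = 6 + (-10)q ⟹ q = 3/14.

p = 3/4, q = 3/14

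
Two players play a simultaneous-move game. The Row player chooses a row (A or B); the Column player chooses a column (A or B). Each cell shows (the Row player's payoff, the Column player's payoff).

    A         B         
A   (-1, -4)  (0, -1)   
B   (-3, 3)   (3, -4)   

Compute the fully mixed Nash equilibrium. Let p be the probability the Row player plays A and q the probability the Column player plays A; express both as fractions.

p = 7/10, q = 3/5

Each player's mixing probability is pinned down by making the *other* player indifferent.
The Column player indifferent between A and B: p·(-4) + (1−p)·3 = p·(-1) + (1−p)·(-4) ⟹ 3 + (-7)p = (-4) + 3p ⟹ p = 7/10.
The Row player indifferent between A and B: q·(-1) + (1−q)·0 = q·(-3) + (1−q)·3 ⟹ 0 + (-1)q = 3 + (-6)q ⟹ q = 3/5.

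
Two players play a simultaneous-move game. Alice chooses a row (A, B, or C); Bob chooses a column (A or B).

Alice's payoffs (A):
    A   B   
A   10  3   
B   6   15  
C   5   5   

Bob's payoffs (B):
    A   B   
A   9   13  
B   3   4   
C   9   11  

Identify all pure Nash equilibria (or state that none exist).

Check mutual best responses: a cell is a NE iff neither player can gain by unilaterally deviating.
Alice's best responses — vs A: A (payoff 10); vs B: B (payoff 15).
Bob's best responses — vs A: B (payoff 13); vs B: B (payoff 4); vs C: B (payoff 11).
The only mutual best response is (B, B); neither player gains by switching there.

(B, B)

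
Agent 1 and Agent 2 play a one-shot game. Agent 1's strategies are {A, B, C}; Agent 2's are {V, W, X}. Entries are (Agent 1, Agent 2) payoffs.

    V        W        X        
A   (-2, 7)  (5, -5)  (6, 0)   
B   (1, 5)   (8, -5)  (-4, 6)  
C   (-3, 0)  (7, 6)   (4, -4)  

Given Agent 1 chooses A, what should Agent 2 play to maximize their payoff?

With Agent 1 fixed at A, Agent 2's payoffs are: V → 7, W → -5, X → 0.
The maximum is 7, achieved by V.

V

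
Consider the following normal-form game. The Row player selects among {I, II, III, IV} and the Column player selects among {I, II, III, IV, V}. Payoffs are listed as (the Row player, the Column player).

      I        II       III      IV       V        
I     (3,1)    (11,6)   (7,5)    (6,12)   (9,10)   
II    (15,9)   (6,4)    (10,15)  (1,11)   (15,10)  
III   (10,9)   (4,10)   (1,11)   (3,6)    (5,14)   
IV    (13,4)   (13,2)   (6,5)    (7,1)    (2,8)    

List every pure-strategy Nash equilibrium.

(II, III)

A profile is a Nash equilibrium when each player is best-responding to the other.
The Row player's best responses — vs I: II (payoff 15); vs II: IV (payoff 13); vs III: II (payoff 10); vs IV: IV (payoff 7); vs V: II (payoff 15).
The Column player's best responses — vs I: IV (payoff 12); vs II: III (payoff 15); vs III: V (payoff 14); vs IV: V (payoff 8).
The only mutual best response is (II, III); neither player gains by switching there.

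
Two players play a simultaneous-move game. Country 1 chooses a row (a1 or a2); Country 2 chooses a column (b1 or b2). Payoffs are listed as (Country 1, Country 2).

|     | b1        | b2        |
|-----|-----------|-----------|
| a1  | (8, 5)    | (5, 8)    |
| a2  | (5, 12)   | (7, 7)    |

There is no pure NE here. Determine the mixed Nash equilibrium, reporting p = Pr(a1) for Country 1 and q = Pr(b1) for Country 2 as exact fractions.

p = 5/8, q = 2/5

Each player's mixing probability is pinned down by making the *other* player indifferent.
Country 2 indifferent between b1 and b2: p·5 + (1−p)·12 = p·8 + (1−p)·7 ⟹ 12 + (-7)p = 7 + 1p ⟹ p = 5/8.
Country 1 indifferent between a1 and a2: q·8 + (1−q)·5 = q·5 + (1−q)·7 ⟹ 5 + 3q = 7 + (-2)q ⟹ q = 2/5.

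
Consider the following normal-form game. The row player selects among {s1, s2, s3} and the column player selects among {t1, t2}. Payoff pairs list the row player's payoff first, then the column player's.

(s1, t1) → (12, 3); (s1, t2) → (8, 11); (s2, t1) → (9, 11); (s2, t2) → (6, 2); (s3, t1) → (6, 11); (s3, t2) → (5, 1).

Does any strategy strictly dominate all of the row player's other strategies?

s1

A strategy is strictly dominant if it gives the row player a strictly higher payoff than every other strategy, against every choice by the opponent.
s1 strictly dominates: vs t1: 12 > each of {9, 6}; vs t2: 8 > each of {6, 5}.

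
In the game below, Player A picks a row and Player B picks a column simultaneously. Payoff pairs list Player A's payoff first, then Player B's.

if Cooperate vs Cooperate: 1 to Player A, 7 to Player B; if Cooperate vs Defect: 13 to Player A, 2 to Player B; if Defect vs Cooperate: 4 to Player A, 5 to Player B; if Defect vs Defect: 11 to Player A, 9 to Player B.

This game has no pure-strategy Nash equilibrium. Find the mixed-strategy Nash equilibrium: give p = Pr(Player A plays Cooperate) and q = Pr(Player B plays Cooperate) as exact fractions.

Each player's mixing probability is pinned down by making the *other* player indifferent.
Player B indifferent between Cooperate and Defect: p·7 + (1−p)·5 = p·2 + (1−p)·9 ⟹ 5 + 2p = 9 + (-7)p ⟹ p = 4/9.
Player A indifferent between Cooperate and Defect: q·1 + (1−q)·13 = q·4 + (1−q)·11 ⟹ 13 + (-12)q = 11 + (-7)q ⟹ q = 2/5.

p = 4/9, q = 2/5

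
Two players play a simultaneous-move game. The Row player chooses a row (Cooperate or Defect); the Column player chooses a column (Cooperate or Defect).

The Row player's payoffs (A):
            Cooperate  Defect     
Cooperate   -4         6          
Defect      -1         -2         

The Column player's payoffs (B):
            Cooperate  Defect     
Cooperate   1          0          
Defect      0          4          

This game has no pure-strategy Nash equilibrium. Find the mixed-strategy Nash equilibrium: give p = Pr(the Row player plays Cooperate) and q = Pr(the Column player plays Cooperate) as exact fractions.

p = 4/5, q = 8/11

Each player's mixing probability is pinned down by making the *other* player indifferent.
The Column player indifferent between Cooperate and Defect: p·1 + (1−p)·0 = p·0 + (1−p)·4 ⟹ 0 + 1p = 4 + (-4)p ⟹ p = 4/5.
The Row player indifferent between Cooperate and Defect: q·(-4) + (1−q)·6 = q·(-1) + (1−q)·(-2) ⟹ 6 + (-10)q = (-2) + 1q ⟹ q = 8/11.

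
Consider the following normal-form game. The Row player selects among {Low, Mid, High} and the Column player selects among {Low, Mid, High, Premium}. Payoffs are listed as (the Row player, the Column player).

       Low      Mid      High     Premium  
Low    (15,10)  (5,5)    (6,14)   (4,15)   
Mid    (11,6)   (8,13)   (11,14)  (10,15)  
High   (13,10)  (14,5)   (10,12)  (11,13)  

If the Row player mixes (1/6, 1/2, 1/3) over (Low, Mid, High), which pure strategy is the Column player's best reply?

Premium

The Column player's best reply maximizes expected payoff against the mix.
Low: (1/6)·10 + (1/2)·6 + (1/3)·10 = 8
Mid: (1/6)·5 + (1/2)·13 + (1/3)·5 = 9
High: (1/6)·14 + (1/2)·14 + (1/3)·12 = 40/3
Premium: (1/6)·15 + (1/2)·15 + (1/3)·13 = 43/3
Highest expected payoff is 43/3, from Premium.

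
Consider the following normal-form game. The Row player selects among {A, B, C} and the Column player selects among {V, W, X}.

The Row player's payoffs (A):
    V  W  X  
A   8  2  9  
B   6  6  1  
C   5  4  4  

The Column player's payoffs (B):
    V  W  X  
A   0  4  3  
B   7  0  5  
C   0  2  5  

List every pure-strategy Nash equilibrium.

No pure-strategy Nash equilibrium

Check mutual best responses: a cell is a NE iff neither player can gain by unilaterally deviating.
The Row player's best responses — vs V: A (payoff 8); vs W: B (payoff 6); vs X: A (payoff 9).
The Column player's best responses — vs A: W (payoff 4); vs B: V (payoff 7); vs C: X (payoff 5).
No cell has both players best-responding. For instance, the Row player's best reply to V is A, but against A the Column player prefers W over V.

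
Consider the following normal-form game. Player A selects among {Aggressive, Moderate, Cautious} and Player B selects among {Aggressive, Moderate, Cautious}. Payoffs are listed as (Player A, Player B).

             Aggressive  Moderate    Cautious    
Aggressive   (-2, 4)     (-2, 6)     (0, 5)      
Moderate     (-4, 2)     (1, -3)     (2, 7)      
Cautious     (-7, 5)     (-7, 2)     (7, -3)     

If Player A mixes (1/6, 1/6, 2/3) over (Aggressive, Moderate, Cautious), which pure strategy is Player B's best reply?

Compute Player B's expected payoff from each pure strategy against the given mix.
Aggressive: (1/6)·4 + (1/6)·2 + (2/3)·5 = 13/3
Moderate: (1/6)·6 + (1/6)·(-3) + (2/3)·2 = 11/6
Cautious: (1/6)·5 + (1/6)·7 + (2/3)·(-3) = 0
Highest expected payoff is 13/3, from Aggressive.

Aggressive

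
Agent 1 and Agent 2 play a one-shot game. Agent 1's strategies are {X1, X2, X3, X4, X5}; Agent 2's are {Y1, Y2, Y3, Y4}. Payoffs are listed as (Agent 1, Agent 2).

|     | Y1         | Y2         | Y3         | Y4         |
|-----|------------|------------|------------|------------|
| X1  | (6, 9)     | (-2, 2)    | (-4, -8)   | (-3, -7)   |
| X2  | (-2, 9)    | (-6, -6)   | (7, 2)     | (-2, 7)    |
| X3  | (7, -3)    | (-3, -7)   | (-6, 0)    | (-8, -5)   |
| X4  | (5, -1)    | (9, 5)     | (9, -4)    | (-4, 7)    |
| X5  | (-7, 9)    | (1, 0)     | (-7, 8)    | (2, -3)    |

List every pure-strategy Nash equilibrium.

No pure-strategy Nash equilibrium

Check mutual best responses: a cell is a NE iff neither player can gain by unilaterally deviating.
Agent 1's best responses — vs Y1: X3 (payoff 7); vs Y2: X4 (payoff 9); vs Y3: X4 (payoff 9); vs Y4: X5 (payoff 2).
Agent 2's best responses — vs X1: Y1 (payoff 9); vs X2: Y1 (payoff 9); vs X3: Y3 (payoff 0); vs X4: Y4 (payoff 7); vs X5: Y1 (payoff 9).
No cell has both players best-responding. For instance, Agent 1's best reply to Y3 is X4, but against X4 Agent 2 prefers Y4 over Y3.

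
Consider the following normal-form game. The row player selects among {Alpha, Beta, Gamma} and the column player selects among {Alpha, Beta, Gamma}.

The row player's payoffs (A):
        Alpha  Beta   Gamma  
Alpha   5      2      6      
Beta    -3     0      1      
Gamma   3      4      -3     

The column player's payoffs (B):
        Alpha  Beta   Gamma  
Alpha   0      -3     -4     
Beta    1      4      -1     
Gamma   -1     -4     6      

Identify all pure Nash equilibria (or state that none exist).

A profile is a Nash equilibrium when each player is best-responding to the other.
The row player's best responses — vs Alpha: Alpha (payoff 5); vs Beta: Gamma (payoff 4); vs Gamma: Alpha (payoff 6).
The column player's best responses — vs Alpha: Alpha (payoff 0); vs Beta: Beta (payoff 4); vs Gamma: Gamma (payoff 6).
The only mutual best response is (Alpha, Alpha); neither player gains by switching there.

(Alpha, Alpha)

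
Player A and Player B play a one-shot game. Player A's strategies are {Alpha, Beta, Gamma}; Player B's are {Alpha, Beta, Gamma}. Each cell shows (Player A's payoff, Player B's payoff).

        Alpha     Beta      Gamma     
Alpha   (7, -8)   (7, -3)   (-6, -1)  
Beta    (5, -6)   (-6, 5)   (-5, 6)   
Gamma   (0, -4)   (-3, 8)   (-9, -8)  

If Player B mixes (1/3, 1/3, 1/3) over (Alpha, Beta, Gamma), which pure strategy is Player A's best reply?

Compute Player A's expected payoff from each pure strategy against the given mix.
Alpha: (1/3)·7 + (1/3)·7 + (1/3)·(-6) = 8/3
Beta: (1/3)·5 + (1/3)·(-6) + (1/3)·(-5) = -2
Gamma: (1/3)·0 + (1/3)·(-3) + (1/3)·(-9) = -4
Highest expected payoff is 8/3, from Alpha.

Alpha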